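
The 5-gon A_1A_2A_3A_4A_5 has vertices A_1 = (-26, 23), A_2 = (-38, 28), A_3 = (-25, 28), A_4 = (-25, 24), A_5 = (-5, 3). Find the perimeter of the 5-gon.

|A_1A_2| = √((-12)² + (5)²) = √169 = 13
|A_2A_3| = √((13)² + (0)²) = √169 = 13
|A_3A_4| = √((0)² + (-4)²) = √16 = 4
|A_4A_5| = √((20)² + (-21)²) = √841 = 29
|A_5A_1| = √((-21)² + (20)²) = √841 = 29
Perimeter = 13 + 13 + 4 + 29 + 29 = 88.

88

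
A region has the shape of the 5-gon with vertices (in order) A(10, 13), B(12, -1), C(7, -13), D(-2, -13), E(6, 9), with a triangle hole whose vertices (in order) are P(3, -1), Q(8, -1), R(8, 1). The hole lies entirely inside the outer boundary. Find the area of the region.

Outer boundary:
Apply the shoelace (surveyor's) formula: 2A = Σ (x_i·y_{i+1} − x_{i+1}·y_i), indices taken mod 5.
A→B: (10)(-1) − (12)(13) = -166
B→C: (12)(-13) − (7)(-1) = -149
C→D: (7)(-13) − (-2)(-13) = -117
D→E: (-2)(9) − (6)(-13) = 60
E→A: (6)(13) − (10)(9) = -12
Σ = -384
Area = |Σ|/2 = 192.
Hole:
Apply Gauss's area formula: 2A = Σ (x_i·y_{i+1} − x_{i+1}·y_i), indices taken mod 3.
Cross-terms: 5, 16, -11  ⇒  Σ = 10
Area = |Σ|/2 = 5.
Net area = 192 − 5 = 187.

187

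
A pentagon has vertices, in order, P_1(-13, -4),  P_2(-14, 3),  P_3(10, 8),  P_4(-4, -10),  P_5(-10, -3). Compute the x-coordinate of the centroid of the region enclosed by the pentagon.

-281/84

Apply the shoelace (surveyor's) formula. First the cross-terms c_i = x_i·y_{i+1} − x_{i+1}·y_i:
  -95, -142, -68, -88, 1  ⇒  2A = -392, A = -196.
Then Σ (x_i + x_{i+1})·c_i = 3934, so x̄ = 3934 / (6·(-196)) = -281/84.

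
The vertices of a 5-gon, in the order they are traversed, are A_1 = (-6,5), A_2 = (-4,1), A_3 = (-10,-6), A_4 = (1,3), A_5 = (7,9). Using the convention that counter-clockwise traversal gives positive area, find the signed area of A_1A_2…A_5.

Apply the shoelace (surveyor's) formula: 2A = Σ (x_i·y_{i+1} − x_{i+1}·y_i), indices taken mod 5.
Cross-terms: 14, 34, -24, -12, 89  ⇒  Σ = 101
Signed area = Σ/2 = 50.5 (positive ⇒ counter-clockwise traversal).

50.5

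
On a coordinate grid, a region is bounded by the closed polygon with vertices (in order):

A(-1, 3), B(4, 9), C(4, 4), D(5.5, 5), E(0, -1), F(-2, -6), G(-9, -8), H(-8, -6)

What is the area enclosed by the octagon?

A→B: (-1)(9) − (4)(3) = -21
B→C: (4)(4) − (4)(9) = -20
C→D: (4)(5) − (5.5)(4) = -2
D→E: (5.5)(-1) − (0)(5) = -5.5
E→F: (0)(-6) − (-2)(-1) = -2
F→G: (-2)(-8) − (-9)(-6) = -38
G→H: (-9)(-6) − (-8)(-8) = -10
H→A: (-8)(3) − (-1)(-6) = -30
Σ = -128.5
Area = |Σ|/2 = 64.25.

64.25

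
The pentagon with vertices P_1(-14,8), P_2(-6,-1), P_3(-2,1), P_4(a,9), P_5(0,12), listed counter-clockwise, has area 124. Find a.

Write out the shoelace sum; only the two edges meeting at P_4 involve a:
2·Area = [((-2)·9 − a·1) + (a·12 − 0·9)] + 222
       = 11·a + 204 = 248
⇒ a = 4.

4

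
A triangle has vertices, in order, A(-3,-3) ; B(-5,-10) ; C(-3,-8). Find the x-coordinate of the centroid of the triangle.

-11/3

Apply the surveyor's formula. First the cross-terms c_i = x_i·y_{i+1} − x_{i+1}·y_i:
  15, 10, -15  ⇒  2A = 10, A = 5.
Then Σ (x_i + x_{i+1})·c_i = -110, so x̄ = -110 / (6·5) = -11/3.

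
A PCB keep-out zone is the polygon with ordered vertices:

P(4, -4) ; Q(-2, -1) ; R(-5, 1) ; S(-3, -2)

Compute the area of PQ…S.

Apply Gauss's area formula: 2A = Σ (x_i·y_{i+1} − x_{i+1}·y_i), indices taken mod 4.
Σ = (-12) + (-7) + (13) + (20) = 14
Area = |Σ|/2 = 7.

7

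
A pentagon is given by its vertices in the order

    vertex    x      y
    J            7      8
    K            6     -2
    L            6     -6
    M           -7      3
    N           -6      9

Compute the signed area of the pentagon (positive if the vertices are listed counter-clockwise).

Apply the shoelace formula: 2A = Σ (x_i·y_{i+1} − x_{i+1}·y_i), indices taken mod 5.
Σ = (-62) + (-24) + (-24) + (-45) + (-111) = -266
Signed area = Σ/2 = -133 (negative ⇒ clockwise traversal).

-133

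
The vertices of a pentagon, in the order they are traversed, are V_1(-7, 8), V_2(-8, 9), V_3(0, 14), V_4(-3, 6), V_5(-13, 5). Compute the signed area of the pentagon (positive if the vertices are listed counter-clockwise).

-37.5

Apply the shoelace formula: 2A = Σ (x_i·y_{i+1} − x_{i+1}·y_i), indices taken mod 5.
V_1→V_2: (-7)(9) − (-8)(8) = 1
V_2→V_3: (-8)(14) − (0)(9) = -112
V_3→V_4: (0)(6) − (-3)(14) = 42
V_4→V_5: (-3)(5) − (-13)(6) = 63
V_5→V_1: (-13)(8) − (-7)(5) = -69
Σ = -75
Signed area = Σ/2 = -37.5 (negative ⇒ clockwise traversal).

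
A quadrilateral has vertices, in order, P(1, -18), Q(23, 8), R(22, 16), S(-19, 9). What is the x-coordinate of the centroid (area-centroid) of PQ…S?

Apply the surveyor's formula. First the cross-terms c_i = x_i·y_{i+1} − x_{i+1}·y_i:
  422, 192, 502, 333  ⇒  2A = 1449, A = 724.5.
Then Σ (x_i + x_{i+1})·c_i = 14280, so x̄ = 14280 / (6·724.5) = 680/207.

680/207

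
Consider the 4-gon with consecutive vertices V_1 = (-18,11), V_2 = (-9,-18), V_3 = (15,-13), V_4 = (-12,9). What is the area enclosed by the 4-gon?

Apply Gauss's area formula: 2A = Σ (x_i·y_{i+1} − x_{i+1}·y_i), indices taken mod 4.
Cross-terms: 423, 387, -21, 30  ⇒  Σ = 819
Area = |Σ|/2 = 409.5.

409.5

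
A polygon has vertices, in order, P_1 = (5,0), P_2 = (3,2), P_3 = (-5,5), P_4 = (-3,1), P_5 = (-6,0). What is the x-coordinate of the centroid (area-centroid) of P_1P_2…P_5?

Apply Gauss's area formula. First the cross-terms c_i = x_i·y_{i+1} − x_{i+1}·y_i:
  10, 25, 10, 6, 0  ⇒  2A = 51, A = 25.5.
Then Σ (x_i + x_{i+1})·c_i = -104, so x̄ = -104 / (6·25.5) = -104/153.

-104/153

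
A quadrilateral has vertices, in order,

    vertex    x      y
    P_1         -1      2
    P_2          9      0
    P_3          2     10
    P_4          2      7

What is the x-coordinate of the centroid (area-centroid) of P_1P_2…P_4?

119/33

Apply the shoelace (surveyor's) formula. First the cross-terms c_i = x_i·y_{i+1} − x_{i+1}·y_i:
  -18, 90, -6, 11  ⇒  2A = 77, A = 38.5.
Then Σ (x_i + x_{i+1})·c_i = 833, so x̄ = 833 / (6·38.5) = 119/33.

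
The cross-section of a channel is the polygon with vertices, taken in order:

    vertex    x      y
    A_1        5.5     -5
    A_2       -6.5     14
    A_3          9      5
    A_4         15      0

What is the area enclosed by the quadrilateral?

132

Apply the shoelace formula: 2A = Σ (x_i·y_{i+1} − x_{i+1}·y_i), indices taken mod 4.
Σ = (44.5) + (-158.5) + (-75) + (-75) = -264
Area = |Σ|/2 = 132.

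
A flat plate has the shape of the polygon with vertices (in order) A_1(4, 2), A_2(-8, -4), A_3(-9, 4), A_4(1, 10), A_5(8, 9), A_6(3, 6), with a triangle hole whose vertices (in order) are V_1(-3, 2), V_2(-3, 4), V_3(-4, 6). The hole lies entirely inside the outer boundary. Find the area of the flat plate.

114

Outer boundary:
Apply the shoelace formula: 2A = Σ (x_i·y_{i+1} − x_{i+1}·y_i), indices taken mod 6.
Σ = (0) + (-68) + (-94) + (-71) + (21) + (-18) = -230
Area = |Σ|/2 = 115.
Hole:
Apply the surveyor's formula: 2A = Σ (x_i·y_{i+1} − x_{i+1}·y_i), indices taken mod 3.
Cross-terms: -6, -2, 10  ⇒  Σ = 2
Area = |Σ|/2 = 1.
Net area = 115 − 1 = 114.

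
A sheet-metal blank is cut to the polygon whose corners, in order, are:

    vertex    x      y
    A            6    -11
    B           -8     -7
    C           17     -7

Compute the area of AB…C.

50

Apply Gauss's area formula: 2A = Σ (x_i·y_{i+1} − x_{i+1}·y_i), indices taken mod 3.
Cross-terms: -130, 175, -145  ⇒  Σ = -100
Area = |Σ|/2 = 50.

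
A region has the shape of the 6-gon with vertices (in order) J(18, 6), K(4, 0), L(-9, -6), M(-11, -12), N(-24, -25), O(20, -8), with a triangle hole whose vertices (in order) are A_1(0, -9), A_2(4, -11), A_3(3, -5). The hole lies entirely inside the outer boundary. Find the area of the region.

457.5

Outer boundary:
Σ = (-24) + (-24) + (42) + (-13) + (692) + (264) = 937
Area = |Σ|/2 = 468.5.
Hole:
Σ = (36) + (13) + (-27) = 22
Area = |Σ|/2 = 11.
Net area = 468.5 − 11 = 457.5.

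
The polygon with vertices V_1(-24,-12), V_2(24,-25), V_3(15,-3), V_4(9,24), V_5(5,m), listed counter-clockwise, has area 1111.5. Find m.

25

The doubled signed area Σ (x_i y_{i+1} − x_{i+1} y_i) is linear in m.
With m=0 it equals 1398; the coefficient of m is 33 (from the two edges through V_5).
So 33·m + 1398 = 2·1111.5 = 2223 ⇒ m = 25.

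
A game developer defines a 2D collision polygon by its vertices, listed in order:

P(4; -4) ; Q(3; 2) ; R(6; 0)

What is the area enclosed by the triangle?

8

Apply the surveyor's formula: 2A = Σ (x_i·y_{i+1} − x_{i+1}·y_i), indices taken mod 3.
Σ = (20) + (-12) + (-24) = -16
Area = |Σ|/2 = 8.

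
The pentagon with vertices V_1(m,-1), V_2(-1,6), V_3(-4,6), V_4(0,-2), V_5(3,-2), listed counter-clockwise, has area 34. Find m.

Write out the shoelace sum; only the two edges meeting at V_1 involve m:
2·Area = [(3·(-1) − m·(-2)) + (m·6 − (-1)·(-1))] + 32
       = 8·m + 28 = 68
⇒ m = 5.

5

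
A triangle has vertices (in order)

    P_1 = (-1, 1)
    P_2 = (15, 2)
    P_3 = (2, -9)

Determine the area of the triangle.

Σ = (-17) + (-139) + (-7) = -163
Area = |Σ|/2 = 81.5.

81.5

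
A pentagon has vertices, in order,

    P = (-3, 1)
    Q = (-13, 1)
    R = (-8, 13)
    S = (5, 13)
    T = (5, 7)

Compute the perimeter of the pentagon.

52

|PQ| = √((-10)² + (0)²) = √100 = 10
|QR| = √((5)² + (12)²) = √169 = 13
|RS| = √((13)² + (0)²) = √169 = 13
|ST| = √((0)² + (-6)²) = √36 = 6
|TP| = √((-8)² + (-6)²) = √100 = 10
Perimeter = 10 + 13 + 13 + 6 + 10 = 52.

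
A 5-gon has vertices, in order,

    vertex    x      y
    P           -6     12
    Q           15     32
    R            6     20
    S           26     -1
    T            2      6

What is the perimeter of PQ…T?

|PQ| = √((21)² + (20)²) = √841 = 29
|QR| = √((-9)² + (-12)²) = √225 = 15
|RS| = √((20)² + (-21)²) = √841 = 29
|ST| = √((-24)² + (7)²) = √625 = 25
|TP| = √((-8)² + (6)²) = √100 = 10
Perimeter = 29 + 15 + 29 + 25 + 10 = 108.

108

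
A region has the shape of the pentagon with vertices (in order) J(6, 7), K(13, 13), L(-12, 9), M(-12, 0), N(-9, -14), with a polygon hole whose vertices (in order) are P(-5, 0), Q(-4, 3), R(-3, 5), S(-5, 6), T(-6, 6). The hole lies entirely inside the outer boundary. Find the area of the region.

Outer boundary:
Apply the surveyor's formula: 2A = Σ (x_i·y_{i+1} − x_{i+1}·y_i), indices taken mod 5.
Cross-terms: -13, 273, 108, 168, 21  ⇒  Σ = 557
Area = |Σ|/2 = 278.5.
Hole:
Apply the shoelace (surveyor's) formula: 2A = Σ (x_i·y_{i+1} − x_{i+1}·y_i), indices taken mod 5.
Σ = (-15) + (-11) + (7) + (6) + (30) = 17
Area = |Σ|/2 = 8.5.
Net area = 278.5 − 8.5 = 270.

270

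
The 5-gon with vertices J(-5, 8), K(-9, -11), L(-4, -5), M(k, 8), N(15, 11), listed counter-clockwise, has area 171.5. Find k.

Write out the shoelace sum; only the two edges meeting at M involve k:
2·Area = [((-4)·8 − k·(-5)) + (k·11 − 15·8)] + 303
       = 16·k + 151 = 343
⇒ k = 12.

12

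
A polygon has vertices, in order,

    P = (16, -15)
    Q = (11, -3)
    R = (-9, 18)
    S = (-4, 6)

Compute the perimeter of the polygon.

|PQ| = √((-5)² + (12)²) = √169 = 13
|QR| = √((-20)² + (21)²) = √841 = 29
|RS| = √((5)² + (-12)²) = √169 = 13
|SP| = √((20)² + (-21)²) = √841 = 29
Perimeter = 13 + 29 + 13 + 29 = 84.

84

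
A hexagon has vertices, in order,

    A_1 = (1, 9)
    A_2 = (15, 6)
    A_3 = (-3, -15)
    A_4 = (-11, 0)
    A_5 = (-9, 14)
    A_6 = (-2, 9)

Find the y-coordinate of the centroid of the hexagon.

Apply the surveyor's formula. First the cross-terms c_i = x_i·y_{i+1} − x_{i+1}·y_i:
  -129, -207, -165, -154, -53, -27  ⇒  2A = -735, A = -367.5.
Then Σ (y_i + y_{i+1})·c_i = -1458, so ȳ = -1458 / (6·(-367.5)) = 162/245.

162/245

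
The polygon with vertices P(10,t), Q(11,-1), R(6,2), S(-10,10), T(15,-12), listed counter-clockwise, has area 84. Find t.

Write out the shoelace sum; only the two edges meeting at P involve t:
2·Area = [(15·t − 10·(-12)) + (10·(-1) − 11·t)] + 78
       = 4·t + 188 = 168
⇒ t = -5.

-5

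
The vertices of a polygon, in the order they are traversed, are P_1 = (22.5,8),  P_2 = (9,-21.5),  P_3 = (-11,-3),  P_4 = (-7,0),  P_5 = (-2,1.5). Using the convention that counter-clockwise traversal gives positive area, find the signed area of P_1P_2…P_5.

-450.25

Apply the shoelace formula: 2A = Σ (x_i·y_{i+1} − x_{i+1}·y_i), indices taken mod 5.
Cross-terms: -555.75, -263.5, -21, -10.5, -49.75  ⇒  Σ = -900.5
Signed area = Σ/2 = -450.25 (negative ⇒ clockwise traversal).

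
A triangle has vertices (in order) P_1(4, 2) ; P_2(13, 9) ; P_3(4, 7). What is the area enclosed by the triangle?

Apply Gauss's area formula: 2A = Σ (x_i·y_{i+1} − x_{i+1}·y_i), indices taken mod 3.
Σ = (10) + (55) + (-20) = 45
Area = |Σ|/2 = 22.5.

22.5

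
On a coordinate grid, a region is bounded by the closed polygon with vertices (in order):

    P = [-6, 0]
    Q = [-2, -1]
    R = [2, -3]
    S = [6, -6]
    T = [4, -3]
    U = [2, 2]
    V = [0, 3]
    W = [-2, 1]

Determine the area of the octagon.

Apply the surveyor's formula: 2A = Σ (x_i·y_{i+1} − x_{i+1}·y_i), indices taken mod 8.
Σ = (6) + (8) + (6) + (6) + (14) + (6) + (6) + (6) = 58
Area = |Σ|/2 = 29.

29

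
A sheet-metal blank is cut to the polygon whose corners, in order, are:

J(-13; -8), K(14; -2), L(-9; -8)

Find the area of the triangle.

Apply Gauss's area formula: 2A = Σ (x_i·y_{i+1} − x_{i+1}·y_i), indices taken mod 3.
Cross-terms: 138, -130, -32  ⇒  Σ = -24
Area = |Σ|/2 = 12.

12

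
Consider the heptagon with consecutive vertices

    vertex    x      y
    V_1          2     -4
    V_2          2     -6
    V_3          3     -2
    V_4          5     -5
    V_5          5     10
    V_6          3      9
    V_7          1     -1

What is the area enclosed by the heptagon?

40.5

Apply the surveyor's formula: 2A = Σ (x_i·y_{i+1} − x_{i+1}·y_i), indices taken mod 7.
Σ = (-4) + (14) + (-5) + (75) + (15) + (-12) + (-2) = 81
Area = |Σ|/2 = 40.5.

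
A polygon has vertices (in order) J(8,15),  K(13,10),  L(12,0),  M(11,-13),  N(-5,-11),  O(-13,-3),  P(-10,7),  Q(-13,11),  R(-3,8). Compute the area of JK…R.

Apply the shoelace (surveyor's) formula: 2A = Σ (x_i·y_{i+1} − x_{i+1}·y_i), indices taken mod 9.
Cross-terms: -115, -120, -156, -186, -128, -121, -19, -71, -109  ⇒  Σ = -1025
Area = |Σ|/2 = 512.5.

512.5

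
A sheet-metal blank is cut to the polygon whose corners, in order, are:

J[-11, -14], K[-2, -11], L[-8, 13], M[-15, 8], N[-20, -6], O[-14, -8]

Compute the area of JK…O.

272

Apply Gauss's area formula: 2A = Σ (x_i·y_{i+1} − x_{i+1}·y_i), indices taken mod 6.
Cross-terms: 93, -114, 131, 250, 76, 108  ⇒  Σ = 544
Area = |Σ|/2 = 272.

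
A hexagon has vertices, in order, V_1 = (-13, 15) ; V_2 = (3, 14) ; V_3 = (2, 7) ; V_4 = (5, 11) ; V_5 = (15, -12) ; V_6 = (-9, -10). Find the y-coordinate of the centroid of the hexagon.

Apply the surveyor's formula. First the cross-terms c_i = x_i·y_{i+1} − x_{i+1}·y_i:
  -227, -7, -13, -225, -258, -265  ⇒  2A = -995, A = -497.5.
Then Σ (y_i + y_{i+1})·c_i = -2388, so ȳ = -2388 / (6·(-497.5)) = 0.8.

0.8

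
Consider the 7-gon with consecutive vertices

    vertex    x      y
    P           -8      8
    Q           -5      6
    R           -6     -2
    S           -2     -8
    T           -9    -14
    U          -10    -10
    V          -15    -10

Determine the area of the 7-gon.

131

Cross-terms: -8, 46, 44, -44, -50, -50, -200  ⇒  Σ = -262
Area = |Σ|/2 = 131.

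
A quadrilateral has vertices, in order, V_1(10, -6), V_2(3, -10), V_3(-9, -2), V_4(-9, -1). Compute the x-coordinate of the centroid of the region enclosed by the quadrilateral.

Apply the surveyor's formula. First the cross-terms c_i = x_i·y_{i+1} − x_{i+1}·y_i:
  -82, -96, -9, 64  ⇒  2A = -123, A = -61.5.
Then Σ (x_i + x_{i+1})·c_i = -264, so x̄ = -264 / (6·(-61.5)) = 88/123.

88/123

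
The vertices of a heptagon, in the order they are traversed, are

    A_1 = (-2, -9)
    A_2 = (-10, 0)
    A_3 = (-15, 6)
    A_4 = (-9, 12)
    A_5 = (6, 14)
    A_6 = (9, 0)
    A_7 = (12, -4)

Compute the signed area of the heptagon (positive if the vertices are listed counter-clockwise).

-376

Apply the shoelace (surveyor's) formula: 2A = Σ (x_i·y_{i+1} − x_{i+1}·y_i), indices taken mod 7.
Cross-terms: -90, -60, -126, -198, -126, -36, -116  ⇒  Σ = -752
Signed area = Σ/2 = -376 (negative ⇒ clockwise traversal).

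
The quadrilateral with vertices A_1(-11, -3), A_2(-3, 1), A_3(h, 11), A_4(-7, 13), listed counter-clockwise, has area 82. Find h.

-2

The doubled signed area Σ (x_i y_{i+1} − x_{i+1} y_i) is linear in h.
With h=0 it equals 188; the coefficient of h is 12 (from the two edges through A_3).
So 12·h + 188 = 2·82 = 164 ⇒ h = -2.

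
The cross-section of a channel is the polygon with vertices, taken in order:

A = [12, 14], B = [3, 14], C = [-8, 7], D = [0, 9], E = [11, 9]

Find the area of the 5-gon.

67

Cross-terms: 126, 133, -72, -99, 46  ⇒  Σ = 134
Area = |Σ|/2 = 67.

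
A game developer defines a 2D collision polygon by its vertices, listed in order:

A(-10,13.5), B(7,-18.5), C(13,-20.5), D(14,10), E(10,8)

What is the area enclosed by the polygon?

A→B: (-10)(-18.5) − (7)(13.5) = 90.5
B→C: (7)(-20.5) − (13)(-18.5) = 97
C→D: (13)(10) − (14)(-20.5) = 417
D→E: (14)(8) − (10)(10) = 12
E→A: (10)(13.5) − (-10)(8) = 215
Σ = 831.5
Area = |Σ|/2 = 415.75.

415.75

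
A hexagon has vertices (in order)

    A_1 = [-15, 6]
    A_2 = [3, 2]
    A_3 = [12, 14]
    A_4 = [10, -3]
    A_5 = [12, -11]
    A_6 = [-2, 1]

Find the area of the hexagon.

143.5

Apply the surveyor's formula: 2A = Σ (x_i·y_{i+1} − x_{i+1}·y_i), indices taken mod 6.
A_1→A_2: (-15)(2) − (3)(6) = -48
A_2→A_3: (3)(14) − (12)(2) = 18
A_3→A_4: (12)(-3) − (10)(14) = -176
A_4→A_5: (10)(-11) − (12)(-3) = -74
A_5→A_6: (12)(1) − (-2)(-11) = -10
A_6→A_1: (-2)(6) − (-15)(1) = 3
Σ = -287
Area = |Σ|/2 = 143.5.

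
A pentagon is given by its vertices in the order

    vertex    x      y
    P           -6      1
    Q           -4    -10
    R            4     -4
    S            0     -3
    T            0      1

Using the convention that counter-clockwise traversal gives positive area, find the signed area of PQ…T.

Cross-terms: 64, 56, -12, 0, 6  ⇒  Σ = 114
Signed area = Σ/2 = 57 (positive ⇒ counter-clockwise traversal).

57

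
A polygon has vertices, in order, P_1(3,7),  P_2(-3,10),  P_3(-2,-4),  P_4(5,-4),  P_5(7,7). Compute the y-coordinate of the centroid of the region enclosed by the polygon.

236/101

Apply the shoelace formula. First the cross-terms c_i = x_i·y_{i+1} − x_{i+1}·y_i:
  51, 32, 28, 63, 28  ⇒  2A = 202, A = 101.
Then Σ (y_i + y_{i+1})·c_i = 1416, so ȳ = 1416 / (6·101) = 236/101.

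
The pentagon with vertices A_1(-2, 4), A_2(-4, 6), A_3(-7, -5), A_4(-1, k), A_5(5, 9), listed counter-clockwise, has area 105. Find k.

Write out the shoelace sum; only the two edges meeting at A_4 involve k:
2·Area = [((-7)·k − (-1)·(-5)) + ((-1)·9 − 5·k)] + 104
       = -12·k + 90 = 210
⇒ k = -10.

-10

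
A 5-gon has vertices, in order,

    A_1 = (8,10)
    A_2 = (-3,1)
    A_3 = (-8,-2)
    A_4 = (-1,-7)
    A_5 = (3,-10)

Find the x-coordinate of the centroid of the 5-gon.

Apply the surveyor's formula. First the cross-terms c_i = x_i·y_{i+1} − x_{i+1}·y_i:
  38, 14, 54, 31, 110  ⇒  2A = 247, A = 123.5.
Then Σ (x_i + x_{i+1})·c_i = 822, so x̄ = 822 / (6·123.5) = 274/247.

274/247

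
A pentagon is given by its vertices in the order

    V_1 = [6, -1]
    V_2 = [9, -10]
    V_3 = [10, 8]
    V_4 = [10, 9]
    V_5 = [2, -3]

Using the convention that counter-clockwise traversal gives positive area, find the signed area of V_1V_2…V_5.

49.5

V_1→V_2: (6)(-10) − (9)(-1) = -51
V_2→V_3: (9)(8) − (10)(-10) = 172
V_3→V_4: (10)(9) − (10)(8) = 10
V_4→V_5: (10)(-3) − (2)(9) = -48
V_5→V_1: (2)(-1) − (6)(-3) = 16
Σ = 99
Signed area = Σ/2 = 49.5 (positive ⇒ counter-clockwise traversal).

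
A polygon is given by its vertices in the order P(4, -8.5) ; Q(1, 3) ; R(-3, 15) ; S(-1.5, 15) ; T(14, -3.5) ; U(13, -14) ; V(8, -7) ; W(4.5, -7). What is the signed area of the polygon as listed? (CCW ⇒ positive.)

Cross-terms: 20.5, 24, -22.5, -204.75, -150.5, 21, -24.5, -10.25  ⇒  Σ = -347
Signed area = Σ/2 = -173.5 (negative ⇒ clockwise traversal).

-173.5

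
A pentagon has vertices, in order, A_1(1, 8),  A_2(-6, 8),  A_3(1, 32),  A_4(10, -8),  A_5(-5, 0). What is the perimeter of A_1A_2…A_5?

100

|A_1A_2| = √((-7)² + (0)²) = √49 = 7
|A_2A_3| = √((7)² + (24)²) = √625 = 25
|A_3A_4| = √((9)² + (-40)²) = √1681 = 41
|A_4A_5| = √((-15)² + (8)²) = √289 = 17
|A_5A_1| = √((6)² + (8)²) = √100 = 10
Perimeter = 7 + 25 + 41 + 17 + 10 = 100.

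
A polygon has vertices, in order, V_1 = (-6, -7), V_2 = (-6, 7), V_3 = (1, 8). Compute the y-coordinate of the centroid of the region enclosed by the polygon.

Apply the shoelace formula. First the cross-terms c_i = x_i·y_{i+1} − x_{i+1}·y_i:
  -84, -55, 41  ⇒  2A = -98, A = -49.
Then Σ (y_i + y_{i+1})·c_i = -784, so ȳ = -784 / (6·(-49)) = 8/3.

8/3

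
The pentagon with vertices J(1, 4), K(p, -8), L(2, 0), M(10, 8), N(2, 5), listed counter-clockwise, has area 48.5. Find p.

The doubled signed area Σ (x_i y_{i+1} − x_{i+1} y_i) is linear in p.
With p=0 it equals 61; the coefficient of p is -4 (from the two edges through K).
So -4·p + 61 = 2·48.5 = 97 ⇒ p = -9.

-9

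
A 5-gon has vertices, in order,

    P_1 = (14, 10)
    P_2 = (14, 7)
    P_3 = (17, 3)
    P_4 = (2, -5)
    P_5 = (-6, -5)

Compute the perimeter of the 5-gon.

58

|P_1P_2| = √((0)² + (-3)²) = √9 = 3
|P_2P_3| = √((3)² + (-4)²) = √25 = 5
|P_3P_4| = √((-15)² + (-8)²) = √289 = 17
|P_4P_5| = √((-8)² + (0)²) = √64 = 8
|P_5P_1| = √((20)² + (15)²) = √625 = 25
Perimeter = 3 + 5 + 17 + 8 + 25 = 58.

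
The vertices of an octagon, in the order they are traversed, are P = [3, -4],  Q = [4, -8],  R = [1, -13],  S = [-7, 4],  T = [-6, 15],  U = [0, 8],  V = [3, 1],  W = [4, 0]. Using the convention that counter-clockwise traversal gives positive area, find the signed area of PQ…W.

Σ = (-8) + (-44) + (-87) + (-81) + (-48) + (-24) + (-4) + (-16) = -312
Signed area = Σ/2 = -156 (negative ⇒ clockwise traversal).

-156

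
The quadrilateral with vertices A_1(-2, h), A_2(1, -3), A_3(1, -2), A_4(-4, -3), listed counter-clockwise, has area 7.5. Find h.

-5

The doubled signed area Σ (x_i y_{i+1} − x_{i+1} y_i) is linear in h.
With h=0 it equals -10; the coefficient of h is -5 (from the two edges through A_1).
So -5·h + -10 = 2·7.5 = 15 ⇒ h = -5.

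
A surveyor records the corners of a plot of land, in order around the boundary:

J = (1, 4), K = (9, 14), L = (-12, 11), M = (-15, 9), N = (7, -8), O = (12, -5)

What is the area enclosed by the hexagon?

236.5

Apply the shoelace formula: 2A = Σ (x_i·y_{i+1} − x_{i+1}·y_i), indices taken mod 6.
Σ = (-22) + (267) + (57) + (57) + (61) + (53) = 473
Area = |Σ|/2 = 236.5.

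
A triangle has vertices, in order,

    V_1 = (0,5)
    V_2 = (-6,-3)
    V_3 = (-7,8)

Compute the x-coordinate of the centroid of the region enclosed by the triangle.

-13/3

Apply the shoelace (surveyor's) formula. First the cross-terms c_i = x_i·y_{i+1} − x_{i+1}·y_i:
  30, -69, -35  ⇒  2A = -74, A = -37.
Then Σ (x_i + x_{i+1})·c_i = 962, so x̄ = 962 / (6·(-37)) = -13/3.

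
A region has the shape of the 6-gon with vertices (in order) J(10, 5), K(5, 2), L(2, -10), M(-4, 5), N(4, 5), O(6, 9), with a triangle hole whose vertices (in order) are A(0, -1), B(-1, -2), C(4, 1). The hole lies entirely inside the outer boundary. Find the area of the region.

Outer boundary:
Apply the shoelace formula: 2A = Σ (x_i·y_{i+1} − x_{i+1}·y_i), indices taken mod 6.
Cross-terms: -5, -54, -30, -40, 6, -60  ⇒  Σ = -183
Area = |Σ|/2 = 91.5.
Hole:
Apply Gauss's area formula: 2A = Σ (x_i·y_{i+1} − x_{i+1}·y_i), indices taken mod 3.
A→B: (0)(-2) − (-1)(-1) = -1
B→C: (-1)(1) − (4)(-2) = 7
C→A: (4)(-1) − (0)(1) = -4
Σ = 2
Area = |Σ|/2 = 1.
Net area = 91.5 − 1 = 90.5.

90.5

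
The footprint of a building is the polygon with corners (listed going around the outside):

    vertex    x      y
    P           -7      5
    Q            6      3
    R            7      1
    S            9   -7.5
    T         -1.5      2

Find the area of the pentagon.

Apply the shoelace formula: 2A = Σ (x_i·y_{i+1} − x_{i+1}·y_i), indices taken mod 5.
Σ = (-51) + (-15) + (-61.5) + (6.75) + (6.5) = -114.25
Area = |Σ|/2 = 57.125.

57.125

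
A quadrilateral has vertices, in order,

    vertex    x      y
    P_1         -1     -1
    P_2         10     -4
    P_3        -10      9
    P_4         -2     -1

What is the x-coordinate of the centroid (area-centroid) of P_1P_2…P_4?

-71/93

Apply the surveyor's formula. First the cross-terms c_i = x_i·y_{i+1} − x_{i+1}·y_i:
  14, 50, 28, 1  ⇒  2A = 93, A = 46.5.
Then Σ (x_i + x_{i+1})·c_i = -213, so x̄ = -213 / (6·46.5) = -71/93.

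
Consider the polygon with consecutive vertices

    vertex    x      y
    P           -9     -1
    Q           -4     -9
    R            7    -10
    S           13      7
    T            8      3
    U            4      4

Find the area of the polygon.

Apply Gauss's area formula: 2A = Σ (x_i·y_{i+1} − x_{i+1}·y_i), indices taken mod 6.
P→Q: (-9)(-9) − (-4)(-1) = 77
Q→R: (-4)(-10) − (7)(-9) = 103
R→S: (7)(7) − (13)(-10) = 179
S→T: (13)(3) − (8)(7) = -17
T→U: (8)(4) − (4)(3) = 20
U→P: (4)(-1) − (-9)(4) = 32
Σ = 394
Area = |Σ|/2 = 197.

197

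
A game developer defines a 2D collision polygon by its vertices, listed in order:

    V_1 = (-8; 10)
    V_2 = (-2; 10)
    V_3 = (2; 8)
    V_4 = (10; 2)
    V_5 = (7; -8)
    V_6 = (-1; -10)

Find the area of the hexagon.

Apply the surveyor's formula: 2A = Σ (x_i·y_{i+1} − x_{i+1}·y_i), indices taken mod 6.
Σ = (-60) + (-36) + (-76) + (-94) + (-78) + (-90) = -434
Area = |Σ|/2 = 217.

217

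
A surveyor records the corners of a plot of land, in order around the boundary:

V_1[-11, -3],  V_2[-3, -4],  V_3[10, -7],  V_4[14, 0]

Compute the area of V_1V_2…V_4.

76

Σ = (35) + (61) + (98) + (-42) = 152
Area = |Σ|/2 = 76.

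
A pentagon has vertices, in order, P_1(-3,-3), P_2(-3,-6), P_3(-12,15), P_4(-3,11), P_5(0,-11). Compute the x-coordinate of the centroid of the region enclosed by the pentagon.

-334/65

Apply the shoelace (surveyor's) formula. First the cross-terms c_i = x_i·y_{i+1} − x_{i+1}·y_i:
  9, -117, -87, 33, -33  ⇒  2A = -195, A = -97.5.
Then Σ (x_i + x_{i+1})·c_i = 3006, so x̄ = 3006 / (6·(-97.5)) = -334/65.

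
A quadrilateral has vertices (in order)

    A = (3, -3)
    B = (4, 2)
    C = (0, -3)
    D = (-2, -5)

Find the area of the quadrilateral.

10.5

Σ = (18) + (-12) + (-6) + (21) = 21
Area = |Σ|/2 = 10.5.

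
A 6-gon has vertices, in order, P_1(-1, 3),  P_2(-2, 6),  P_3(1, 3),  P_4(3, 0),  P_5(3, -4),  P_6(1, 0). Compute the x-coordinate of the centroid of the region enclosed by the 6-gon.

Apply the surveyor's formula. First the cross-terms c_i = x_i·y_{i+1} − x_{i+1}·y_i:
  0, -12, -9, -12, 4, 3  ⇒  2A = -26, A = -13.
Then Σ (x_i + x_{i+1})·c_i = -80, so x̄ = -80 / (6·(-13)) = 40/39.

40/39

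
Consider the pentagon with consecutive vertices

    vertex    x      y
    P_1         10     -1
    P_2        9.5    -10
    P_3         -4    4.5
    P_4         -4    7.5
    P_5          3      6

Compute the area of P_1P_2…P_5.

104.625

P_1→P_2: (10)(-10) − (9.5)(-1) = -90.5
P_2→P_3: (9.5)(4.5) − (-4)(-10) = 2.75
P_3→P_4: (-4)(7.5) − (-4)(4.5) = -12
P_4→P_5: (-4)(6) − (3)(7.5) = -46.5
P_5→P_1: (3)(-1) − (10)(6) = -63
Σ = -209.25
Area = |Σ|/2 = 104.625.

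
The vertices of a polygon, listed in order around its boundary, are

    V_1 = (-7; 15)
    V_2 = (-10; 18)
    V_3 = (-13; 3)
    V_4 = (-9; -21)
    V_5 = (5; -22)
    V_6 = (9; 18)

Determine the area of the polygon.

690

Apply the shoelace (surveyor's) formula: 2A = Σ (x_i·y_{i+1} − x_{i+1}·y_i), indices taken mod 6.
Σ = (24) + (204) + (300) + (303) + (288) + (261) = 1380
Area = |Σ|/2 = 690.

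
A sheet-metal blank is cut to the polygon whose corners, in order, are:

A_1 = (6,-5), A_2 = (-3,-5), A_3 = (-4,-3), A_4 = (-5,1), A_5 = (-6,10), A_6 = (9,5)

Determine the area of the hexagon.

Apply the shoelace (surveyor's) formula: 2A = Σ (x_i·y_{i+1} − x_{i+1}·y_i), indices taken mod 6.
Σ = (-45) + (-11) + (-19) + (-44) + (-120) + (-75) = -314
Area = |Σ|/2 = 157.

157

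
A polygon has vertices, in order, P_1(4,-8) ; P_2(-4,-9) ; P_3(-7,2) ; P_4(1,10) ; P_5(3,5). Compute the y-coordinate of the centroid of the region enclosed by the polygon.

-0.65

Apply the shoelace (surveyor's) formula. First the cross-terms c_i = x_i·y_{i+1} − x_{i+1}·y_i:
  -68, -71, -72, -25, -44  ⇒  2A = -280, A = -140.
Then Σ (y_i + y_{i+1})·c_i = 546, so ȳ = 546 / (6·(-140)) = -0.65.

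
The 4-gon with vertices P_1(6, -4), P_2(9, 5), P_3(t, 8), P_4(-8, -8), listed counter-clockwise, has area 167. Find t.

-4

The doubled signed area Σ (x_i y_{i+1} − x_{i+1} y_i) is linear in t.
With t=0 it equals 282; the coefficient of t is -13 (from the two edges through P_3).
So -13·t + 282 = 2·167 = 334 ⇒ t = -4.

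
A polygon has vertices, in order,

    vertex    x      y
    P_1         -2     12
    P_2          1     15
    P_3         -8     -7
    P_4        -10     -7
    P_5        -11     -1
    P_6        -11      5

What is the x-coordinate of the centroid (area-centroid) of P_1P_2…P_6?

-658/99

Apply the shoelace (surveyor's) formula. First the cross-terms c_i = x_i·y_{i+1} − x_{i+1}·y_i:
  -42, 113, -14, -67, -66, -122  ⇒  2A = -198, A = -99.
Then Σ (x_i + x_{i+1})·c_i = 3948, so x̄ = 3948 / (6·(-99)) = -658/99.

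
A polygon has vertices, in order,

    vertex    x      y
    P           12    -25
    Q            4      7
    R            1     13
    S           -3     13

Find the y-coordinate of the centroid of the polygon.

-11/75

Apply the surveyor's formula. First the cross-terms c_i = x_i·y_{i+1} − x_{i+1}·y_i:
  184, 45, 52, -81  ⇒  2A = 200, A = 100.
Then Σ (y_i + y_{i+1})·c_i = -88, so ȳ = -88 / (6·100) = -11/75.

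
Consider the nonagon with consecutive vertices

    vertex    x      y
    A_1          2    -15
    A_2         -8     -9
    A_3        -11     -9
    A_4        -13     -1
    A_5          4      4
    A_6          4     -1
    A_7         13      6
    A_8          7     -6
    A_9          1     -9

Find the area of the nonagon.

Σ = (-138) + (-27) + (-106) + (-48) + (-20) + (37) + (-120) + (-57) + (3) = -476
Area = |Σ|/2 = 238.

238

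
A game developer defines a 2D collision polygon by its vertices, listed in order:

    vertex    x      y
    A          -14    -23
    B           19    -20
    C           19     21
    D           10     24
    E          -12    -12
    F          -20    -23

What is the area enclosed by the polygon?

Cross-terms: 717, 779, 246, 168, 36, 138  ⇒  Σ = 2084
Area = |Σ|/2 = 1042.

1042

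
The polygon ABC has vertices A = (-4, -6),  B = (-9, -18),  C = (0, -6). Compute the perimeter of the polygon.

|AB| = √((-5)² + (-12)²) = √169 = 13
|BC| = √((9)² + (12)²) = √225 = 15
|CA| = √((-4)² + (0)²) = √16 = 4
Perimeter = 13 + 15 + 4 = 32.

32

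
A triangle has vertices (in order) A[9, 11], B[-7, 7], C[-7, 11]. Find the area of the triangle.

Σ = (140) + (-28) + (-176) = -64
Area = |Σ|/2 = 32.

32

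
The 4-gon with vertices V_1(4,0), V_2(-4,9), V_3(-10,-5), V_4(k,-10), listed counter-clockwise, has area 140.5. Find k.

-1

Write out the shoelace sum; only the two edges meeting at V_4 involve k:
2·Area = [((-10)·(-10) − k·(-5)) + (k·0 − 4·(-10))] + 146
       = 5·k + 286 = 281
⇒ k = -1.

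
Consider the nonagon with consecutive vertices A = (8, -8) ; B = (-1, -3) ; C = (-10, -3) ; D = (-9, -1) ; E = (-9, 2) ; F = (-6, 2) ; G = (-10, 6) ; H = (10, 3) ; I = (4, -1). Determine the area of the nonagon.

Apply the shoelace formula: 2A = Σ (x_i·y_{i+1} − x_{i+1}·y_i), indices taken mod 9.
Σ = (-32) + (-27) + (-17) + (-27) + (-6) + (-16) + (-90) + (-22) + (-24) = -261
Area = |Σ|/2 = 130.5.

130.5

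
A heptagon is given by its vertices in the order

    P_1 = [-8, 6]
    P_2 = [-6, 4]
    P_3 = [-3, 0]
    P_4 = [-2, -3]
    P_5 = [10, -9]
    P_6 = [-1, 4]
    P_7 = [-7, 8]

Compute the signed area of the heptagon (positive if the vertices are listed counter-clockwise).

Cross-terms: 4, 12, 9, 48, 31, 20, 22  ⇒  Σ = 146
Signed area = Σ/2 = 73 (positive ⇒ counter-clockwise traversal).

73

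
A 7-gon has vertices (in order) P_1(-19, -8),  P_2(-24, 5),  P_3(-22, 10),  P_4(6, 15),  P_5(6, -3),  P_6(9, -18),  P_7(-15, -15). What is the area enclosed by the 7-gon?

783

Apply the surveyor's formula: 2A = Σ (x_i·y_{i+1} − x_{i+1}·y_i), indices taken mod 7.
Σ = (-287) + (-130) + (-390) + (-108) + (-81) + (-405) + (-165) = -1566
Area = |Σ|/2 = 783.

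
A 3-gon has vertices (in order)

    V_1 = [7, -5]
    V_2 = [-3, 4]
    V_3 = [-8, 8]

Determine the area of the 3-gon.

Apply Gauss's area formula: 2A = Σ (x_i·y_{i+1} − x_{i+1}·y_i), indices taken mod 3.
Σ = (13) + (8) + (-16) = 5
Area = |Σ|/2 = 2.5.

2.5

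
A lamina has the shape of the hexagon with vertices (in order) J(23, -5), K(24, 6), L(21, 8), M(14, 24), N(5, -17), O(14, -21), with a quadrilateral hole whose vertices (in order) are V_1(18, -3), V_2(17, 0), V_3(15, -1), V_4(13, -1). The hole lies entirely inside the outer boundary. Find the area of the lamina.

Outer boundary:
Apply the surveyor's formula: 2A = Σ (x_i·y_{i+1} − x_{i+1}·y_i), indices taken mod 6.
J→K: (23)(6) − (24)(-5) = 258
K→L: (24)(8) − (21)(6) = 66
L→M: (21)(24) − (14)(8) = 392
M→N: (14)(-17) − (5)(24) = -358
N→O: (5)(-21) − (14)(-17) = 133
O→J: (14)(-5) − (23)(-21) = 413
Σ = 904
Area = |Σ|/2 = 452.
Hole:
Apply Gauss's area formula: 2A = Σ (x_i·y_{i+1} − x_{i+1}·y_i), indices taken mod 4.
Σ = (51) + (-17) + (-2) + (-21) = 11
Area = |Σ|/2 = 5.5.
Net area = 452 − 5.5 = 446.5.

446.5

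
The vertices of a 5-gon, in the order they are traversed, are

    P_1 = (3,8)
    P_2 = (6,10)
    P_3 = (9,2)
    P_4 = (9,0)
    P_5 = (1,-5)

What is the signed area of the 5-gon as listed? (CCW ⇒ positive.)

-68

Apply the shoelace (surveyor's) formula: 2A = Σ (x_i·y_{i+1} − x_{i+1}·y_i), indices taken mod 5.
Σ = (-18) + (-78) + (-18) + (-45) + (23) = -136
Signed area = Σ/2 = -68 (negative ⇒ clockwise traversal).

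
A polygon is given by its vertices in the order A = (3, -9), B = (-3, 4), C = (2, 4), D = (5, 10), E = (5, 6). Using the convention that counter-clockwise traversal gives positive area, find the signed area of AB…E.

-59

Apply the shoelace formula: 2A = Σ (x_i·y_{i+1} − x_{i+1}·y_i), indices taken mod 5.
Σ = (-15) + (-20) + (0) + (-20) + (-63) = -118
Signed area = Σ/2 = -59 (negative ⇒ clockwise traversal).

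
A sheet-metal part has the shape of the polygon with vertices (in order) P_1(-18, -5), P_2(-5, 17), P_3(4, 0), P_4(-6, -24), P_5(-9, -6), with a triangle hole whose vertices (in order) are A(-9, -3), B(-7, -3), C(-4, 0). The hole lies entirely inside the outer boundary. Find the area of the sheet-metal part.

Outer boundary:
Apply the shoelace formula: 2A = Σ (x_i·y_{i+1} − x_{i+1}·y_i), indices taken mod 5.
Cross-terms: -331, -68, -96, -180, -63  ⇒  Σ = -738
Area = |Σ|/2 = 369.
Hole:
Σ = (6) + (-12) + (12) = 6
Area = |Σ|/2 = 3.
Net area = 369 − 3 = 366.

366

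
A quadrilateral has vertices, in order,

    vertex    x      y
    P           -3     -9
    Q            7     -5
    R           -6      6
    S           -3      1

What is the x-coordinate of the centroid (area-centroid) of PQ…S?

1/11

Apply the shoelace (surveyor's) formula. First the cross-terms c_i = x_i·y_{i+1} − x_{i+1}·y_i:
  78, 12, 12, 30  ⇒  2A = 132, A = 66.
Then Σ (x_i + x_{i+1})·c_i = 36, so x̄ = 36 / (6·66) = 1/11.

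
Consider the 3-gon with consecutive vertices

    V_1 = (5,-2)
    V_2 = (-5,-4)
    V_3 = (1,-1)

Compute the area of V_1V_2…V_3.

9

Cross-terms: -30, 9, 3  ⇒  Σ = -18
Area = |Σ|/2 = 9.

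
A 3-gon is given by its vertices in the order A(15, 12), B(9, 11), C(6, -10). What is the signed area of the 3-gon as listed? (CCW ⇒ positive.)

Cross-terms: 57, -156, 222  ⇒  Σ = 123
Signed area = Σ/2 = 61.5 (positive ⇒ counter-clockwise traversal).

61.5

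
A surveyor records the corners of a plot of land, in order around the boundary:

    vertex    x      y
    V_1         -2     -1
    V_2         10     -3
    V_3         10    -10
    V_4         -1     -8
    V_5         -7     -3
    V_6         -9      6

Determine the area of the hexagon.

V_1→V_2: (-2)(-3) − (10)(-1) = 16
V_2→V_3: (10)(-10) − (10)(-3) = -70
V_3→V_4: (10)(-8) − (-1)(-10) = -90
V_4→V_5: (-1)(-3) − (-7)(-8) = -53
V_5→V_6: (-7)(6) − (-9)(-3) = -69
V_6→V_1: (-9)(-1) − (-2)(6) = 21
Σ = -245
Area = |Σ|/2 = 122.5.

122.5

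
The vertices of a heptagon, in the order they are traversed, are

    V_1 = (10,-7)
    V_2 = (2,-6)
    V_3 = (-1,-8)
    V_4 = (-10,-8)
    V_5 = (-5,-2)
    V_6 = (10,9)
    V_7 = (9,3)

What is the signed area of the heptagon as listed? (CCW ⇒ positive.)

-164.5

Apply the shoelace (surveyor's) formula: 2A = Σ (x_i·y_{i+1} − x_{i+1}·y_i), indices taken mod 7.
Cross-terms: -46, -22, -72, -20, -25, -51, -93  ⇒  Σ = -329
Signed area = Σ/2 = -164.5 (negative ⇒ clockwise traversal).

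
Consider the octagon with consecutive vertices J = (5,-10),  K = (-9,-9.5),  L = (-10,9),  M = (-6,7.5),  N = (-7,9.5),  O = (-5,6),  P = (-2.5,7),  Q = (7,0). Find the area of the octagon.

236.25

Apply the shoelace (surveyor's) formula: 2A = Σ (x_i·y_{i+1} − x_{i+1}·y_i), indices taken mod 8.
Σ = (-137.5) + (-176) + (-21) + (-4.5) + (5.5) + (-20) + (-49) + (-70) = -472.5
Area = |Σ|/2 = 236.25.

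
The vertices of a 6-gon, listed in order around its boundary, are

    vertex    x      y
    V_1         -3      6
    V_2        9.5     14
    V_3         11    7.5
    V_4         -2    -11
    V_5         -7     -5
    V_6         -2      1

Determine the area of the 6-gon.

V_1→V_2: (-3)(14) − (9.5)(6) = -99
V_2→V_3: (9.5)(7.5) − (11)(14) = -82.75
V_3→V_4: (11)(-11) − (-2)(7.5) = -106
V_4→V_5: (-2)(-5) − (-7)(-11) = -67
V_5→V_6: (-7)(1) − (-2)(-5) = -17
V_6→V_1: (-2)(6) − (-3)(1) = -9
Σ = -380.75
Area = |Σ|/2 = 190.375.

190.375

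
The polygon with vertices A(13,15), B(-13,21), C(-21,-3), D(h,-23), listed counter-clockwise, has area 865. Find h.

Write out the shoelace sum; only the two edges meeting at D involve h:
2·Area = [((-21)·(-23) − h·(-3)) + (h·15 − 13·(-23))] + 948
       = 18·h + 1730 = 1730
⇒ h = 0.

0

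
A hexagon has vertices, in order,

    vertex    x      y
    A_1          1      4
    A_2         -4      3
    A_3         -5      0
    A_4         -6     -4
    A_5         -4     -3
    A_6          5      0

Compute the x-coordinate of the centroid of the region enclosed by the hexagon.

-99/91

Apply the shoelace (surveyor's) formula. First the cross-terms c_i = x_i·y_{i+1} − x_{i+1}·y_i:
  19, 15, 20, 2, 15, 20  ⇒  2A = 91, A = 45.5.
Then Σ (x_i + x_{i+1})·c_i = -297, so x̄ = -297 / (6·45.5) = -99/91.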